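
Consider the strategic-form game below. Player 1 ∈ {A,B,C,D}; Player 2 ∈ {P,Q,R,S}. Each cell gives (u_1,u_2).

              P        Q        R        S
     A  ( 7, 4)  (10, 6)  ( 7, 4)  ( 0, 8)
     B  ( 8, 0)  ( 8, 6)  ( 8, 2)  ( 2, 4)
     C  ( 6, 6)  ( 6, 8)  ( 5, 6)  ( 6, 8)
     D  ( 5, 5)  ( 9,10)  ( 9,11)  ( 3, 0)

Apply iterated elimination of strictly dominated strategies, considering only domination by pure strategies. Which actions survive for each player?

IESDS → P1:{A,C,D} P2:{Q,R,S}

P2 drop P (Q beats it: A:6>4 B:6>0 C:8>6 D:10>5)
P1 drop B (D beats it: Q:9>8 R:9>8 S:3>2)
P1→{A,C,D} P2→{Q,R,S}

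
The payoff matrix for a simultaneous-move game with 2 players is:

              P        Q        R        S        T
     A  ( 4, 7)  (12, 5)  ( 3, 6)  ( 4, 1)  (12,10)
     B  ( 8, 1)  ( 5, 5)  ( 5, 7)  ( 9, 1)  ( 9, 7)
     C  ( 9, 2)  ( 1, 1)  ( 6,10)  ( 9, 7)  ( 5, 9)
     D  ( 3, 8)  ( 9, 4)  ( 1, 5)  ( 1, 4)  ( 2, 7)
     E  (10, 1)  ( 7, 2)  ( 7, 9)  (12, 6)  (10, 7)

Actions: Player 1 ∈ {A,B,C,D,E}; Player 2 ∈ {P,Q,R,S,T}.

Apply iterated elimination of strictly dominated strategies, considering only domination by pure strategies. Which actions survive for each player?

P1 drop B (E beats it: P:10>8 Q:7>5 R:7>5 S:12>9 T:10>9)
P1 drop C (E beats it: P:10>9 Q:7>1 R:7>6 S:12>9 T:10>5)
P1 drop D (A beats it: P:4>3 Q:12>9 R:3>1 S:4>1 T:12>2)
P2 drop P (T beats it: A:10>7 E:7>1)
P2 drop Q (R beats it: A:6>5 E:9>2)
P2 drop S (R beats it: A:6>1 E:9>6)
P1→{A,E} P2→{R,T}

Survivors P1:{A,E} P2:{R,T}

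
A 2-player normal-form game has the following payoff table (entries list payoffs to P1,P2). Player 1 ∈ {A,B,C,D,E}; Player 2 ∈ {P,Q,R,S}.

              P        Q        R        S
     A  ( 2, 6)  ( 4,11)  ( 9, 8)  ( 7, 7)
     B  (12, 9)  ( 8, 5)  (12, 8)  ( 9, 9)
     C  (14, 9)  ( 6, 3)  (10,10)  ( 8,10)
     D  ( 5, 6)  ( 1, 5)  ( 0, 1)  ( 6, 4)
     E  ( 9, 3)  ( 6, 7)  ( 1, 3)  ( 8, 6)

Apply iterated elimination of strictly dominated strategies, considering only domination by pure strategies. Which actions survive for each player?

P1 drop A (B beats it: P:12>2 Q:8>4 R:12>9 S:9>7)
P1 drop D (B beats it: P:12>5 Q:8>1 R:12>0 S:9>6)
P1 drop E (B beats it: P:12>9 Q:8>6 R:12>1 S:9>8)
P2 drop Q (P beats it: B:9>5 C:9>3)
P1→{B,C} P2→{P,R,S}

IESDS → P1:{B,C} P2:{P,R,S}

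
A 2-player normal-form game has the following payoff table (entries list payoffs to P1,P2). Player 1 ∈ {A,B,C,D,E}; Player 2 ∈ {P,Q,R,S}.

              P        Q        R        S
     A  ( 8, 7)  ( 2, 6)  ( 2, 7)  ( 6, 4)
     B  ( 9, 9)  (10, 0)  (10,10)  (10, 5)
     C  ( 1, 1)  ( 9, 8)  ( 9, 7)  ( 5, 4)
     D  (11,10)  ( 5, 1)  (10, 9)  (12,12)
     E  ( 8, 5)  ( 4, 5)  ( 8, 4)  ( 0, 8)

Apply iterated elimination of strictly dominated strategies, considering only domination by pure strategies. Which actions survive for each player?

Remaining: P1:{B,D} P2:{P,R,S}

P1 drop A (B beats it: P:9>8 Q:10>2 R:10>2 S:10>6)
P1 drop C (B beats it: P:9>1 Q:10>9 R:10>9 S:10>5)
P1 drop E (B beats it: P:9>8 Q:10>4 R:10>8 S:10>0)
P2 drop Q (P beats it: B:9>0 D:10>1)
P1→{B,D} P2→{P,R,S}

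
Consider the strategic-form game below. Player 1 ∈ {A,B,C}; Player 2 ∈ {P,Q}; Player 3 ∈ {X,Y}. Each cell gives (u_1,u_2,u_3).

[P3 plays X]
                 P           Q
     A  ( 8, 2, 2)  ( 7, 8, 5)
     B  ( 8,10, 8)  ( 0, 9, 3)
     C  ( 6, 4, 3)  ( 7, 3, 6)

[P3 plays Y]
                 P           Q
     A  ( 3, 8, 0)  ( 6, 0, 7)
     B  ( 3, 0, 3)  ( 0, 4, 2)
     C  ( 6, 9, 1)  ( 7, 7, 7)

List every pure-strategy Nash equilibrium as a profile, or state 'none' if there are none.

Nash profiles: (B,P,X)

(A,P,X): not NE [P2→Q gives 8>2]
(A,P,Y): not NE [P1→C gives 6>3; P3→X gives 2>0]
(A,Q,X): not NE [P3→Y gives 7>5]
(A,Q,Y): not NE [P1→C gives 7>6; P2→P gives 8>0]
(B,P,X): NE
(B,P,Y): not NE [P1→C gives 6>3; P2→Q gives 4>0; P3→X gives 8>3]
(B,Q,X): not NE [P1→C gives 7>0; P2→P gives 10>9]
(B,Q,Y): not NE [P1→C gives 7>0; P3→X gives 3>2]
(C,P,X): not NE [P1→B gives 8>6]
(C,P,Y): not NE [P3→X gives 3>1]
(C,Q,X): not NE [P2→P gives 4>3; P3→Y gives 7>6]
(C,Q,Y): not NE [P2→P gives 9>7]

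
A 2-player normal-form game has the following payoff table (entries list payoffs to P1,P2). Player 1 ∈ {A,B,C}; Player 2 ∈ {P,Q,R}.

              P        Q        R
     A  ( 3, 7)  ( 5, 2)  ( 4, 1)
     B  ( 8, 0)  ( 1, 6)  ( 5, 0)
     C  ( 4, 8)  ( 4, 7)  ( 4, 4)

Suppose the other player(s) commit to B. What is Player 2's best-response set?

u_2(P vs B) = 0
u_2(Q vs B) = 6
u_2(R vs B) = 0
max payoff 6 at {Q}

argmax u_2 = {Q}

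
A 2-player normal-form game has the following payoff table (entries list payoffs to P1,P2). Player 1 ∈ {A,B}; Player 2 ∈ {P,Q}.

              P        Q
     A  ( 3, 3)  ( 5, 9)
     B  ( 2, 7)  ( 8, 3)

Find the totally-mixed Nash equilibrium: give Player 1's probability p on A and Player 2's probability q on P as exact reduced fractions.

p=2/5, q=3/4

P1 indiff ⇒ q·3+(1-q)·5 = q·2+(1-q)·8 ⇒ q(1) = (1-q)(3) ⇒ q = 3/4
P2 indiff ⇒ p·3+(1-p)·7 = p·9+(1-p)·3 ⇒ p(-6) = (1-p)(-4) ⇒ p = 2/5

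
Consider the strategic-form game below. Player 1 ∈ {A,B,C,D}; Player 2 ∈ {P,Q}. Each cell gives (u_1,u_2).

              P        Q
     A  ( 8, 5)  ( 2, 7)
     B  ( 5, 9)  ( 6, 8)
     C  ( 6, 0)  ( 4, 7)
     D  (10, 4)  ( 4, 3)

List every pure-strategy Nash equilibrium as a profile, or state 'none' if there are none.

Nash profiles: (D,P)

(A,P): not NE [P1→D gives 10>8; P2→Q gives 7>5]
(A,Q): not NE [P1→B gives 6>2]
(B,P): not NE [P1→D gives 10>5]
(B,Q): not NE [P2→P gives 9>8]
(C,P): not NE [P1→D gives 10>6; P2→Q gives 7>0]
(C,Q): not NE [P1→B gives 6>4]
(D,P): NE
(D,Q): not NE [P1→B gives 6>4; P2→P gives 4>3]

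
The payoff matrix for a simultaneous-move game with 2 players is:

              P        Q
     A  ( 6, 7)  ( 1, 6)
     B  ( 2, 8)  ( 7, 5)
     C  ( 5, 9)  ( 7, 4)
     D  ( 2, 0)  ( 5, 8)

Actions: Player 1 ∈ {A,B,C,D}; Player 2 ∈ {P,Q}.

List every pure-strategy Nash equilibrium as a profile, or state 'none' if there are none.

(A,P): NE
(A,Q): not NE [P1→C gives 7>1; P2→P gives 7>6]
(B,P): not NE [P1→A gives 6>2]
(B,Q): not NE [P2→P gives 8>5]
(C,P): not NE [P1→A gives 6>5]
(C,Q): not NE [P2→P gives 9>4]
(D,P): not NE [P1→A gives 6>2; P2→Q gives 8>0]
(D,Q): not NE [P1→C gives 7>5]

NE set: (A,P)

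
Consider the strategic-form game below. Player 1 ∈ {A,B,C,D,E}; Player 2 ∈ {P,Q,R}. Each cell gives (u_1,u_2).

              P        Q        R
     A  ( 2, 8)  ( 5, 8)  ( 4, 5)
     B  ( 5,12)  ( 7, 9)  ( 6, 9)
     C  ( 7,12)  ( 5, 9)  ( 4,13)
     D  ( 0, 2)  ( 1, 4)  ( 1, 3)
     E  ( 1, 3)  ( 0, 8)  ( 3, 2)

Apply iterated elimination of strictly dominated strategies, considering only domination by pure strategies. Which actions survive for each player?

P1 drop A (B beats it: P:5>2 Q:7>5 R:6>4)
P1 drop D (B beats it: P:5>0 Q:7>1 R:6>1)
P1 drop E (B beats it: P:5>1 Q:7>0 R:6>3)
P2 drop Q (P beats it: B:12>9 C:12>9)
P1→{B,C} P2→{P,R}

Remaining: P1:{B,C} P2:{P,R}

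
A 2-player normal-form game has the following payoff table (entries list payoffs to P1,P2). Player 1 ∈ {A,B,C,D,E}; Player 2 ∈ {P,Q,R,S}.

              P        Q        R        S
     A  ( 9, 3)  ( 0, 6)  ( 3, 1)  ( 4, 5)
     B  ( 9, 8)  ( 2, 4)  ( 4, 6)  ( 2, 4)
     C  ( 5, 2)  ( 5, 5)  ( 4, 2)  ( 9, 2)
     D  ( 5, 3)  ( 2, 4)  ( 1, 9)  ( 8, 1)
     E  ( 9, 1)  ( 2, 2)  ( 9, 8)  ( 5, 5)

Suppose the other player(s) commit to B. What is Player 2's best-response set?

argmax u_2 = {P}

u_2(P vs B) = 8
u_2(Q vs B) = 4
u_2(R vs B) = 6
u_2(S vs B) = 4
max payoff 8 at {P}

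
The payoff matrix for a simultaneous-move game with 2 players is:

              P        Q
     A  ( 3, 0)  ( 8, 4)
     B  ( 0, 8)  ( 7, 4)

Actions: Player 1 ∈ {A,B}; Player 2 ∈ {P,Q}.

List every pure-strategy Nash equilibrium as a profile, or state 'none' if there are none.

(A,P): not NE [P2→Q gives 4>0]
(A,Q): NE
(B,P): not NE [P1→A gives 3>0]
(B,Q): not NE [P1→A gives 8>7; P2→P gives 8>4]

NE set: (A,Q)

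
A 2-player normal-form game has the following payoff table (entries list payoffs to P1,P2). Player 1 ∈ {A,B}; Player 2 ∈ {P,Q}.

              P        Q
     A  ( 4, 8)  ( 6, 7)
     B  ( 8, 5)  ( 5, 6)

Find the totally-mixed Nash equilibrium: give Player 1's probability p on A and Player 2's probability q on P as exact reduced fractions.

P1 indiff ⇒ q·4+(1-q)·6 = q·8+(1-q)·5 ⇒ q(-4) = (1-q)(-1) ⇒ q = 1/5
P2 indiff ⇒ p·8+(1-p)·5 = p·7+(1-p)·6 ⇒ p(1) = (1-p)(1) ⇒ p = 1/2

p=1/2, q=1/5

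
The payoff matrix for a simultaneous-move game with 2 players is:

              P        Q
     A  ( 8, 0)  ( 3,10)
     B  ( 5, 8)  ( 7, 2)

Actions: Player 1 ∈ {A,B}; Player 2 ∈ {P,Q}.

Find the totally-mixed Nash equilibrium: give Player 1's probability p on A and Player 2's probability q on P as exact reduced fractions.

P1 mixes 3/8 on A; P2 mixes 4/7 on P

P1 indiff ⇒ q·8+(1-q)·3 = q·5+(1-q)·7 ⇒ q(3) = (1-q)(4) ⇒ q = 4/7
P2 indiff ⇒ p·0+(1-p)·8 = p·10+(1-p)·2 ⇒ p(-10) = (1-p)(-6) ⇒ p = 3/8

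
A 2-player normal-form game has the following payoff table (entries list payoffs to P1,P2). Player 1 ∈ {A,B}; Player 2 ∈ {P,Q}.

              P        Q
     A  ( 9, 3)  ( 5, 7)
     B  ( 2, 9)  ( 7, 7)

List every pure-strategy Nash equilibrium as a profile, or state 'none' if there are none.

(A,P): not NE [P2→Q gives 7>3]
(A,Q): not NE [P1→B gives 7>5]
(B,P): not NE [P1→A gives 9>2]
(B,Q): not NE [P2→P gives 9>7]

No pure NE.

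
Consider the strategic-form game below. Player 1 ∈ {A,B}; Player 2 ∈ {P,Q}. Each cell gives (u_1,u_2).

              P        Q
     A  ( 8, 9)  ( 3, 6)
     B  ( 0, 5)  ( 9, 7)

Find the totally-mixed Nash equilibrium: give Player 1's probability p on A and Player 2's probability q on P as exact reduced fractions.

P1 indiff ⇒ q·8+(1-q)·3 = q·0+(1-q)·9 ⇒ q(8) = (1-q)(6) ⇒ q = 3/7
P2 indiff ⇒ p·9+(1-p)·5 = p·6+(1-p)·7 ⇒ p(3) = (1-p)(2) ⇒ p = 2/5

(p,q) = (2/5, 3/7)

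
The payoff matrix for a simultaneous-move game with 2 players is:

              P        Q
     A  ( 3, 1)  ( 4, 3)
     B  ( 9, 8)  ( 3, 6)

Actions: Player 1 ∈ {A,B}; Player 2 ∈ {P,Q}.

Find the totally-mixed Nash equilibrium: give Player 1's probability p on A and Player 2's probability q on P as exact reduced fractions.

P1 indiff ⇒ q·3+(1-q)·4 = q·9+(1-q)·3 ⇒ q(-6) = (1-q)(-1) ⇒ q = 1/7
P2 indiff ⇒ p·1+(1-p)·8 = p·3+(1-p)·6 ⇒ p(-2) = (1-p)(-2) ⇒ p = 1/2

(p,q) = (1/2, 1/7)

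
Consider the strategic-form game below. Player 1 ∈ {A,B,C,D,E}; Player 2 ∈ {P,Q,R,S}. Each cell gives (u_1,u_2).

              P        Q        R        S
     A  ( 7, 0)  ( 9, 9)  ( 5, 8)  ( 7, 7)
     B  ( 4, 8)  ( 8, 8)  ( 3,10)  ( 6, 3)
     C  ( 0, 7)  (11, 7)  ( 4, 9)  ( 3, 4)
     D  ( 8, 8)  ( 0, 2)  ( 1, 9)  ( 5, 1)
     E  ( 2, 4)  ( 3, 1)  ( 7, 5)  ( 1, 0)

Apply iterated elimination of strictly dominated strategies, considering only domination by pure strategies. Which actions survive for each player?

P1 drop B (A beats it: P:7>4 Q:9>8 R:5>3 S:7>6)
P2 drop P (R beats it: A:8>0 C:9>7 D:9>8 E:5>4)
P1 drop D (A beats it: Q:9>0 R:5>1 S:7>5)
P2 drop S (Q beats it: A:9>7 C:7>4 E:1>0)
P1→{A,C,E} P2→{Q,R}

Remaining: P1:{A,C,E} P2:{Q,R}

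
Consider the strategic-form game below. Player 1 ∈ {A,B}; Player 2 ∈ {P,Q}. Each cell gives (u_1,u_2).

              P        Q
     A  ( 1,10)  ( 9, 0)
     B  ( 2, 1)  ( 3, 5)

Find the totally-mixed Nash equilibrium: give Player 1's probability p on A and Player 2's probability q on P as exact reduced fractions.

P1 indiff ⇒ q·1+(1-q)·9 = q·2+(1-q)·3 ⇒ q(-1) = (1-q)(-6) ⇒ q = 6/7
P2 indiff ⇒ p·10+(1-p)·1 = p·0+(1-p)·5 ⇒ p(10) = (1-p)(4) ⇒ p = 2/7

P1 mixes 2/7 on A; P2 mixes 6/7 on P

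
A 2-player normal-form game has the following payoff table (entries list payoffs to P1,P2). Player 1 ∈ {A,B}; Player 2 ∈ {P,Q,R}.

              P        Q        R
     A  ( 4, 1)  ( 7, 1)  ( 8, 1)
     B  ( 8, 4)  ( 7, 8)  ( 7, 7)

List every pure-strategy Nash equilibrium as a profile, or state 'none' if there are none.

Nash profiles: (A,Q), (A,R), (B,Q)

(A,P): not NE [P1→B gives 8>4]
(A,Q): NE
(A,R): NE
(B,P): not NE [P2→Q gives 8>4]
(B,Q): NE
(B,R): not NE [P1→A gives 8>7; P2→Q gives 8>7]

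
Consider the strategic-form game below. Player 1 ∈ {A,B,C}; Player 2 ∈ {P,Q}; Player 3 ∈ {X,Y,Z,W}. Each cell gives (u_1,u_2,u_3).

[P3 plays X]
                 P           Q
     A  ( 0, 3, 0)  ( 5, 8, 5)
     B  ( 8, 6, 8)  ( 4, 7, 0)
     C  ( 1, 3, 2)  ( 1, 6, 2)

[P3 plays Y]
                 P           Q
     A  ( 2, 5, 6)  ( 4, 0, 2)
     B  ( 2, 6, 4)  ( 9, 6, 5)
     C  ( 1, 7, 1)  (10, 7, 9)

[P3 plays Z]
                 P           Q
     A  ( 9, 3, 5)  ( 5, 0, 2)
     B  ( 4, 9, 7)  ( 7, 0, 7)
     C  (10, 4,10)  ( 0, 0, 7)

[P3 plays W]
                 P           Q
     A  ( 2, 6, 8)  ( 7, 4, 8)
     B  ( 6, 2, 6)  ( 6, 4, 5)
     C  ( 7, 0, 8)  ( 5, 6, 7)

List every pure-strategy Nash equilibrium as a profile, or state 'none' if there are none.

(A,P,X): not NE [P1→B gives 8>0; P2→Q gives 8>3; P3→W gives 8>0]
(A,P,Y): not NE [P3→W gives 8>6]
(A,P,Z): not NE [P1→C gives 10>9; P3→W gives 8>5]
(A,P,W): not NE [P1→C gives 7>2]
(A,Q,X): not NE [P3→W gives 8>5]
(A,Q,Y): not NE [P1→C gives 10>4; P2→P gives 5>0; P3→W gives 8>2]
(A,Q,Z): not NE [P1→B gives 7>5; P2→P gives 3>0; P3→W gives 8>2]
(A,Q,W): not NE [P2→P gives 6>4]
(B,P,X): not NE [P2→Q gives 7>6]
(B,P,Y): not NE [P3→X gives 8>4]
(B,P,Z): not NE [P1→C gives 10>4; P3→X gives 8>7]
(B,P,W): not NE [P1→C gives 7>6; P2→Q gives 4>2; P3→X gives 8>6]
(B,Q,X): not NE [P1→A gives 5>4; P3→Z gives 7>0]
(B,Q,Y): not NE [P1→C gives 10>9; P3→Z gives 7>5]
(B,Q,Z): not NE [P2→P gives 9>0]
(B,Q,W): not NE [P1→A gives 7>6; P3→Z gives 7>5]
(C,P,X): not NE [P1→B gives 8>1; P2→Q gives 6>3; P3→Z gives 10>2]
(C,P,Y): not NE [P1→B gives 2>1; P3→Z gives 10>1]
(C,P,Z): NE
(C,P,W): not NE [P2→Q gives 6>0; P3→Z gives 10>8]
(C,Q,X): not NE [P1→A gives 5>1; P3→Y gives 9>2]
(C,Q,Y): NE
(C,Q,Z): not NE [P1→B gives 7>0; P2→P gives 4>0; P3→Y gives 9>7]
(C,Q,W): not NE [P1→A gives 7>5; P3→Y gives 9>7]

PSNE = {(C,P,Z), (C,Q,Y)}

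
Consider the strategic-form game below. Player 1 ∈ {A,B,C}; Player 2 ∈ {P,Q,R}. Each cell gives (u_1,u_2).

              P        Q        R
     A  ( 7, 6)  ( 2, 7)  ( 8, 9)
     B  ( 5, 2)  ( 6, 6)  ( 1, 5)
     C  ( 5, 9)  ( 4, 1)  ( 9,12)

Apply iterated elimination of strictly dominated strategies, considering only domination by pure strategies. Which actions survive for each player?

P2 drop P (R beats it: A:9>6 B:5>2 C:12>9)
P1 drop A (C beats it: Q:4>2 R:9>8)
P1→{B,C} P2→{Q,R}

IESDS → P1:{B,C} P2:{Q,R}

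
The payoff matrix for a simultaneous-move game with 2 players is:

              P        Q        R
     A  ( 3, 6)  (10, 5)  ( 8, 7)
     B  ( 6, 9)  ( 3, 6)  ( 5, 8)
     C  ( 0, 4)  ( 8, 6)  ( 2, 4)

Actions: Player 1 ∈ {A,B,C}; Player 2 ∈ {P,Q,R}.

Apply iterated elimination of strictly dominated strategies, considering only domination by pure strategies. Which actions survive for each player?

IESDS → P1:{A,B} P2:{P,R}

P1 drop C (A beats it: P:3>0 Q:10>8 R:8>2)
P2 drop Q (P beats it: A:6>5 B:9>6)
P1→{A,B} P2→{P,R}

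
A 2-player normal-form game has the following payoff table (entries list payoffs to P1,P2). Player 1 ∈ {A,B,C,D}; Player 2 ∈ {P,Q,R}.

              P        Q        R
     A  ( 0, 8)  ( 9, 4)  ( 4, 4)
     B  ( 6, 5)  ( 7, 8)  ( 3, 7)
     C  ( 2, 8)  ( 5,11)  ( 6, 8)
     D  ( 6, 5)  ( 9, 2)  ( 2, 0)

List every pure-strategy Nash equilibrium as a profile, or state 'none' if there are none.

(A,P): not NE [P1→D gives 6>0]
(A,Q): not NE [P2→P gives 8>4]
(A,R): not NE [P1→C gives 6>4; P2→P gives 8>4]
(B,P): not NE [P2→Q gives 8>5]
(B,Q): not NE [P1→D gives 9>7]
(B,R): not NE [P1→C gives 6>3; P2→Q gives 8>7]
(C,P): not NE [P1→D gives 6>2; P2→Q gives 11>8]
(C,Q): not NE [P1→D gives 9>5]
(C,R): not NE [P2→Q gives 11>8]
(D,P): NE
(D,Q): not NE [P2→P gives 5>2]
(D,R): not NE [P1→C gives 6>2; P2→P gives 5>0]

PSNE = {(D,P)}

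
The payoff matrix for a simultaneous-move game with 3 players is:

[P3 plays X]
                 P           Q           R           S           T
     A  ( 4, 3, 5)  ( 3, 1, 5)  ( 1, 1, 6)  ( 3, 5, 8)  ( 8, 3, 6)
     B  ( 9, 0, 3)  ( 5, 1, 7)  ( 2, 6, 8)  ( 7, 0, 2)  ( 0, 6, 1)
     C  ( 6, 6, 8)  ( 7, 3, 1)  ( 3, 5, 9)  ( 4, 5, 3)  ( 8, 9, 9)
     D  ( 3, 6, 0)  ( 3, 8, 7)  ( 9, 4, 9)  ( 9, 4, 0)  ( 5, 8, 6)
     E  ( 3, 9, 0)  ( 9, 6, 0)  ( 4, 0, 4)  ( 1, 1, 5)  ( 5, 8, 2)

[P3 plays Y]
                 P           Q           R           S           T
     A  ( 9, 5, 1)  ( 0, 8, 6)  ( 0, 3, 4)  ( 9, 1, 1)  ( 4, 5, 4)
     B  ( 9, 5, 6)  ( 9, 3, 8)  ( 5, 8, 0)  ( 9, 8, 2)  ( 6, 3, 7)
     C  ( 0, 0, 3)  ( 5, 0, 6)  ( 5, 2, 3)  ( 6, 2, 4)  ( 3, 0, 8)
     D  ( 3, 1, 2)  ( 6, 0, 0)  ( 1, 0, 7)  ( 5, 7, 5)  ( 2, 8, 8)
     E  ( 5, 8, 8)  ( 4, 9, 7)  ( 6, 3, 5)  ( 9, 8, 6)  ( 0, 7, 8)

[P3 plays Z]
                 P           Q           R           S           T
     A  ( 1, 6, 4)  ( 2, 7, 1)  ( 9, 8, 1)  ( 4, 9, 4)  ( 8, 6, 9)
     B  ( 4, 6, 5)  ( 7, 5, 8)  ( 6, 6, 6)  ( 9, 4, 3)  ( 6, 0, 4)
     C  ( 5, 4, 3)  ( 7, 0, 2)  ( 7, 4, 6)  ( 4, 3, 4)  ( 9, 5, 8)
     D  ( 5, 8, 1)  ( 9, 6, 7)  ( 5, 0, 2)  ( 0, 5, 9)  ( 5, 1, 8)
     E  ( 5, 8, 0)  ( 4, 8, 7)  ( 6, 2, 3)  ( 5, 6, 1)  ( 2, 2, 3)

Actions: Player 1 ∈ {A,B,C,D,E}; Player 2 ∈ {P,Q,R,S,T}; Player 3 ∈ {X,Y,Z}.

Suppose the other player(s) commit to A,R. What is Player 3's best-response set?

P3 best: {X}

u_3(X vs A,R) = 6
u_3(Y vs A,R) = 4
u_3(Z vs A,R) = 1
max payoff 6 at {X}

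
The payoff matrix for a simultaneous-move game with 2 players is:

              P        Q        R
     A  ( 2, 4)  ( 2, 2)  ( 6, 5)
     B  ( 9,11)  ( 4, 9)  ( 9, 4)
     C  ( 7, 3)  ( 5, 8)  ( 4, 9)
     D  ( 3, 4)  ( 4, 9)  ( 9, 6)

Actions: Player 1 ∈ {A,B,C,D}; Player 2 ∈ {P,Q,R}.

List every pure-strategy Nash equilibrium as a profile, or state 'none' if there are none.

Nash profiles: (B,P)

(A,P): not NE [P1→B gives 9>2; P2→R gives 5>4]
(A,Q): not NE [P1→C gives 5>2; P2→R gives 5>2]
(A,R): not NE [P1→D gives 9>6]
(B,P): NE
(B,Q): not NE [P1→C gives 5>4; P2→P gives 11>9]
(B,R): not NE [P2→P gives 11>4]
(C,P): not NE [P1→B gives 9>7; P2→R gives 9>3]
(C,Q): not NE [P2→R gives 9>8]
(C,R): not NE [P1→D gives 9>4]
(D,P): not NE [P1→B gives 9>3; P2→Q gives 9>4]
(D,Q): not NE [P1→C gives 5>4]
(D,R): not NE [P2→Q gives 9>6]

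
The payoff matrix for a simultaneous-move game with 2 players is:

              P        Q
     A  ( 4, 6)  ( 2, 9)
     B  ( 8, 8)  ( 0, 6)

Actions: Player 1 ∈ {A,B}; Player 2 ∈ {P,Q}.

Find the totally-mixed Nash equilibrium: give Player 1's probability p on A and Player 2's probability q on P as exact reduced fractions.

p=2/5, q=1/3

P1 indiff ⇒ q·4+(1-q)·2 = q·8+(1-q)·0 ⇒ q(-4) = (1-q)(-2) ⇒ q = 1/3
P2 indiff ⇒ p·6+(1-p)·8 = p·9+(1-p)·6 ⇒ p(-3) = (1-p)(-2) ⇒ p = 2/5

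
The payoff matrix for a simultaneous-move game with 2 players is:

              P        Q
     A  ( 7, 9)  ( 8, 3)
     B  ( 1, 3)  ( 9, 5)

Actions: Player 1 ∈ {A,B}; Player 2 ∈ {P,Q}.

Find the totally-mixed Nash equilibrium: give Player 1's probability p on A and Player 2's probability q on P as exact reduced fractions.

P1 mixes 1/4 on A; P2 mixes 1/7 on P

P1 indiff ⇒ q·7+(1-q)·8 = q·1+(1-q)·9 ⇒ q(6) = (1-q)(1) ⇒ q = 1/7
P2 indiff ⇒ p·9+(1-p)·3 = p·3+(1-p)·5 ⇒ p(6) = (1-p)(2) ⇒ p = 1/4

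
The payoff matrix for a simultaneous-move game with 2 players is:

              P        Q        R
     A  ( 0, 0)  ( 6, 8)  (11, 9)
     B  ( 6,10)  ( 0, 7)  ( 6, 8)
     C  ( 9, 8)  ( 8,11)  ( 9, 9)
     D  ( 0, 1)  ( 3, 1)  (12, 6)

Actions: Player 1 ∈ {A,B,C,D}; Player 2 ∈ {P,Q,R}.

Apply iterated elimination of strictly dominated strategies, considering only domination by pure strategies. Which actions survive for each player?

IESDS → P1:{A,C,D} P2:{Q,R}

P1 drop B (C beats it: P:9>6 Q:8>0 R:9>6)
P2 drop P (R beats it: A:9>0 C:9>8 D:6>1)
P1→{A,C,D} P2→{Q,R}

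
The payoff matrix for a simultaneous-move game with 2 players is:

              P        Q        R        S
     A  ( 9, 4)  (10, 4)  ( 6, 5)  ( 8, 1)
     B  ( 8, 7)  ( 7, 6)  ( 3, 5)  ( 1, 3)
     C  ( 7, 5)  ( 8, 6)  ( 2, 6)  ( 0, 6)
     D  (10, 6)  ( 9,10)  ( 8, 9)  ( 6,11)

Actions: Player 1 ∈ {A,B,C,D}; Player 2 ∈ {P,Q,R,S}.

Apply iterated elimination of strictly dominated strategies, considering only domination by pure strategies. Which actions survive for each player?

IESDS → P1:{A,D} P2:{Q,R,S}

P1 drop B (A beats it: P:9>8 Q:10>7 R:6>3 S:8>1)
P1 drop C (A beats it: P:9>7 Q:10>8 R:6>2 S:8>0)
P2 drop P (R beats it: A:5>4 D:9>6)
P1→{A,D} P2→{Q,R,S}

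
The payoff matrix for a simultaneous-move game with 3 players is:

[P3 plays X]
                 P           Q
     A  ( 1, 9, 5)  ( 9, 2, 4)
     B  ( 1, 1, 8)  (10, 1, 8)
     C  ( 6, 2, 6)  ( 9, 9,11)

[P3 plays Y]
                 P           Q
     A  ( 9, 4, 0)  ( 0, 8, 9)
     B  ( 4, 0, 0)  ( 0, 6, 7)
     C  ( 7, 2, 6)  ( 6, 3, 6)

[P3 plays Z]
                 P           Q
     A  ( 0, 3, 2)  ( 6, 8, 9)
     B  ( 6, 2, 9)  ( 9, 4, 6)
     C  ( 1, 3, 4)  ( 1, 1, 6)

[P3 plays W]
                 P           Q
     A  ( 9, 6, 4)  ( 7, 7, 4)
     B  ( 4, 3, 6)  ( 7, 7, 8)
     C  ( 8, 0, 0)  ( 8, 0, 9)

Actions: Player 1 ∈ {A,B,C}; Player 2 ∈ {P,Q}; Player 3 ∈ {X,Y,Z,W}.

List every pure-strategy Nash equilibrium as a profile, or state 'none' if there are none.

PSNE = {(B,Q,X)}

(A,P,X): not NE [P1→C gives 6>1]
(A,P,Y): not NE [P2→Q gives 8>4; P3→X gives 5>0]
(A,P,Z): not NE [P1→B gives 6>0; P2→Q gives 8>3; P3→X gives 5>2]
(A,P,W): not NE [P2→Q gives 7>6; P3→X gives 5>4]
(A,Q,X): not NE [P1→B gives 10>9; P2→P gives 9>2; P3→Z gives 9>4]
(A,Q,Y): not NE [P1→C gives 6>0]
(A,Q,Z): not NE [P1→B gives 9>6]
(A,Q,W): not NE [P1→C gives 8>7; P3→Z gives 9>4]
(B,P,X): not NE [P1→C gives 6>1; P3→Z gives 9>8]
(B,P,Y): not NE [P1→A gives 9>4; P2→Q gives 6>0; P3→Z gives 9>0]
(B,P,Z): not NE [P2→Q gives 4>2]
(B,P,W): not NE [P1→A gives 9>4; P2→Q gives 7>3; P3→Z gives 9>6]
(B,Q,X): NE
(B,Q,Y): not NE [P1→C gives 6>0; P3→W gives 8>7]
(B,Q,Z): not NE [P3→W gives 8>6]
(B,Q,W): not NE [P1→C gives 8>7]
(C,P,X): not NE [P2→Q gives 9>2]
(C,P,Y): not NE [P1→A gives 9>7; P2→Q gives 3>2]
(C,P,Z): not NE [P1→B gives 6>1; P3→Y gives 6>4]
(C,P,W): not NE [P1→A gives 9>8; P3→Y gives 6>0]
(C,Q,X): not NE [P1→B gives 10>9]
(C,Q,Y): not NE [P3→X gives 11>6]
(C,Q,Z): not NE [P1→B gives 9>1; P2→P gives 3>1; P3→X gives 11>6]
(C,Q,W): not NE [P3→X gives 11>9]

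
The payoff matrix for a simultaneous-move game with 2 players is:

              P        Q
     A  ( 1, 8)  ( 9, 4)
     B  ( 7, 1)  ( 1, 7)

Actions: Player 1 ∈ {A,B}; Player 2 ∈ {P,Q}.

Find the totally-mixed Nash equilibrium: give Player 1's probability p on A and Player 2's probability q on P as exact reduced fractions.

p=3/5, q=4/7

P1 indiff ⇒ q·1+(1-q)·9 = q·7+(1-q)·1 ⇒ q(-6) = (1-q)(-8) ⇒ q = 4/7
P2 indiff ⇒ p·8+(1-p)·1 = p·4+(1-p)·7 ⇒ p(4) = (1-p)(6) ⇒ p = 3/5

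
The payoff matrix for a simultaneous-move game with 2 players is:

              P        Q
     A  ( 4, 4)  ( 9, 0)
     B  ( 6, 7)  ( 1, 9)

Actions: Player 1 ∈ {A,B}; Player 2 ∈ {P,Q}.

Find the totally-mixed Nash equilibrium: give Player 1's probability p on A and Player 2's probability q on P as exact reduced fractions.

P1 indiff ⇒ q·4+(1-q)·9 = q·6+(1-q)·1 ⇒ q(-2) = (1-q)(-8) ⇒ q = 4/5
P2 indiff ⇒ p·4+(1-p)·7 = p·0+(1-p)·9 ⇒ p(4) = (1-p)(2) ⇒ p = 1/3

p=1/3, q=4/5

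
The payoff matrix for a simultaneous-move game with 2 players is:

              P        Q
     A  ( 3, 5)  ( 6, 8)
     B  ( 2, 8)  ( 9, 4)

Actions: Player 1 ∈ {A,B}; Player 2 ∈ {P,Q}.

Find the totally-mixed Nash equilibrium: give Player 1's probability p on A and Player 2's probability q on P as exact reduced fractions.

P1 indiff ⇒ q·3+(1-q)·6 = q·2+(1-q)·9 ⇒ q(1) = (1-q)(3) ⇒ q = 3/4
P2 indiff ⇒ p·5+(1-p)·8 = p·8+(1-p)·4 ⇒ p(-3) = (1-p)(-4) ⇒ p = 4/7

(p,q) = (4/7, 3/4)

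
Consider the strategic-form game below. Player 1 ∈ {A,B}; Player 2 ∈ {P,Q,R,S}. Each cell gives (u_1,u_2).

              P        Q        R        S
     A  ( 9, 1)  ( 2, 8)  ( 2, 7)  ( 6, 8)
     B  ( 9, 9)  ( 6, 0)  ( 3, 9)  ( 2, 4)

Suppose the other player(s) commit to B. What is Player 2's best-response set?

argmax u_2 = {P,R}

u_2(P vs B) = 9
u_2(Q vs B) = 0
u_2(R vs B) = 9
u_2(S vs B) = 4
max payoff 9 at {P,R}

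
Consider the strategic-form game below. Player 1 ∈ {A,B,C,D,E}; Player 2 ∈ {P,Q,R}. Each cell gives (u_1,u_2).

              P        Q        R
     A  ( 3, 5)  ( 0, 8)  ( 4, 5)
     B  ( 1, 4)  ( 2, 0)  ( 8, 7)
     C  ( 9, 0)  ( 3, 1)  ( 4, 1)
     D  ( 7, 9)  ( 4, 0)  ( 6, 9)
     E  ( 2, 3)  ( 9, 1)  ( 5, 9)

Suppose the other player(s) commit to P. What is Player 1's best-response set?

BR_1 = {C}

u_1(A vs P) = 3
u_1(B vs P) = 1
u_1(C vs P) = 9
u_1(D vs P) = 7
u_1(E vs P) = 2
max payoff 9 at {C}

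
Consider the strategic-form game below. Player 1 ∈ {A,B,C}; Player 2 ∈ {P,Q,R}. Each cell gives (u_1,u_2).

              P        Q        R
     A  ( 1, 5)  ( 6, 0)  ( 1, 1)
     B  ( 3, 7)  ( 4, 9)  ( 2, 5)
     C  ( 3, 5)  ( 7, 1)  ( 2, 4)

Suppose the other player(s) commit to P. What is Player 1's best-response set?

P1 best: {B,C}

u_1(A vs P) = 1
u_1(B vs P) = 3
u_1(C vs P) = 3
max payoff 3 at {B,C}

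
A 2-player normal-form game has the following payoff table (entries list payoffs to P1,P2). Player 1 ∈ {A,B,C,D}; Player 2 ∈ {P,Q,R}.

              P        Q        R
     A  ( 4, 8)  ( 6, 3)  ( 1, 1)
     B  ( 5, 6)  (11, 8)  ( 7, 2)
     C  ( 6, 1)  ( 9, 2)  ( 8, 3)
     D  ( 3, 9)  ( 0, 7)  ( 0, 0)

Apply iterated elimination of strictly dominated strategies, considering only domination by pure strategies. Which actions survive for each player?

Remaining: P1:{B,C} P2:{Q,R}

P1 drop A (B beats it: P:5>4 Q:11>6 R:7>1)
P1 drop D (B beats it: P:5>3 Q:11>0 R:7>0)
P2 drop P (Q beats it: B:8>6 C:2>1)
P1→{B,C} P2→{Q,R}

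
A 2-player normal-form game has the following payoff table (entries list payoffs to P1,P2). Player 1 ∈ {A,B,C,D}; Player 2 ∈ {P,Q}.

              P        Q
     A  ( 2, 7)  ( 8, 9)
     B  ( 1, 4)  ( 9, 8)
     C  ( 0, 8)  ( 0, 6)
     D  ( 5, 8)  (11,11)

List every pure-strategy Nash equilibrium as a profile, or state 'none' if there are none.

(A,P): not NE [P1→D gives 5>2; P2→Q gives 9>7]
(A,Q): not NE [P1→D gives 11>8]
(B,P): not NE [P1→D gives 5>1; P2→Q gives 8>4]
(B,Q): not NE [P1→D gives 11>9]
(C,P): not NE [P1→D gives 5>0]
(C,Q): not NE [P1→D gives 11>0; P2→P gives 8>6]
(D,P): not NE [P2→Q gives 11>8]
(D,Q): NE

Nash profiles: (D,Q)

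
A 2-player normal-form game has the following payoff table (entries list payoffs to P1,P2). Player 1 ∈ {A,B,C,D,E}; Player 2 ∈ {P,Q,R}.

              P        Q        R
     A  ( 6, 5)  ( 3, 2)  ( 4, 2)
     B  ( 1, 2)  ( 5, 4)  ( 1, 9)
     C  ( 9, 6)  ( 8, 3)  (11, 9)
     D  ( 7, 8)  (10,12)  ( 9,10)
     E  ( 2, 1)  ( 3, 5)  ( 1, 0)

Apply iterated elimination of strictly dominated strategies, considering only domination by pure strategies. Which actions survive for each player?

P1 drop A (C beats it: P:9>6 Q:8>3 R:11>4)
P1 drop B (C beats it: P:9>1 Q:8>5 R:11>1)
P1 drop E (C beats it: P:9>2 Q:8>3 R:11>1)
P2 drop P (R beats it: C:9>6 D:10>8)
P1→{C,D} P2→{Q,R}

IESDS → P1:{C,D} P2:{Q,R}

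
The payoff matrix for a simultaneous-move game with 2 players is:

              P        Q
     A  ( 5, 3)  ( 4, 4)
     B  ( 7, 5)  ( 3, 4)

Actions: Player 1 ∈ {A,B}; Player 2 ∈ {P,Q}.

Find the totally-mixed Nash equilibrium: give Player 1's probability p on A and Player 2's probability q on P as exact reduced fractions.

(p,q) = (1/2, 1/3)

P1 indiff ⇒ q·5+(1-q)·4 = q·7+(1-q)·3 ⇒ q(-2) = (1-q)(-1) ⇒ q = 1/3
P2 indiff ⇒ p·3+(1-p)·5 = p·4+(1-p)·4 ⇒ p(-1) = (1-p)(-1) ⇒ p = 1/2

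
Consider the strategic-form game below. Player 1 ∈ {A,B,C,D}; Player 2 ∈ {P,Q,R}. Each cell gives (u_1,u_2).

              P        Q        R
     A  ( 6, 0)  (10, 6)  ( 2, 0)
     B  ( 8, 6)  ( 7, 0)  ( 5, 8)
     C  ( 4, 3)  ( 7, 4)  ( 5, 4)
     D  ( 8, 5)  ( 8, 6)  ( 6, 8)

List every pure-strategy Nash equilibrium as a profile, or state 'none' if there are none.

PSNE = {(A,Q), (D,R)}

(A,P): not NE [P1→D gives 8>6; P2→Q gives 6>0]
(A,Q): NE
(A,R): not NE [P1→D gives 6>2; P2→Q gives 6>0]
(B,P): not NE [P2→R gives 8>6]
(B,Q): not NE [P1→A gives 10>7; P2→R gives 8>0]
(B,R): not NE [P1→D gives 6>5]
(C,P): not NE [P1→D gives 8>4; P2→R gives 4>3]
(C,Q): not NE [P1→A gives 10>7]
(C,R): not NE [P1→D gives 6>5]
(D,P): not NE [P2→R gives 8>5]
(D,Q): not NE [P1→A gives 10>8; P2→R gives 8>6]
(D,R): NE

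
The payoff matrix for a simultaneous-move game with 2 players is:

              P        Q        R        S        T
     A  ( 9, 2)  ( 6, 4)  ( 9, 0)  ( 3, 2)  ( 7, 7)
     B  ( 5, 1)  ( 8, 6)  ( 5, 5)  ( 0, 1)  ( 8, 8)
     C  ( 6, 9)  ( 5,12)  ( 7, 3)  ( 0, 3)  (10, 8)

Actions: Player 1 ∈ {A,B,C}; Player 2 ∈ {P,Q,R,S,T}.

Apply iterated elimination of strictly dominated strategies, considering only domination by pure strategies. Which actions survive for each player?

Survivors P1:{B,C} P2:{Q,T}

P2 drop P (Q beats it: A:4>2 B:6>1 C:12>9)
P2 drop R (Q beats it: A:4>0 B:6>5 C:12>3)
P2 drop S (Q beats it: A:4>2 B:6>1 C:12>3)
P1 drop A (B beats it: Q:8>6 T:8>7)
P1→{B,C} P2→{Q,T}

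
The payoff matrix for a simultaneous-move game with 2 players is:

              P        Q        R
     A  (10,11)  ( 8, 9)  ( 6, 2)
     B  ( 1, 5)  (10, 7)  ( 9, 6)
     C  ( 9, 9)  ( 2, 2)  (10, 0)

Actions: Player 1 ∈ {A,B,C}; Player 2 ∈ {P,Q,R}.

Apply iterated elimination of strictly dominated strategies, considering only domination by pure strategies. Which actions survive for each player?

P2 drop R (Q beats it: A:9>2 B:7>6 C:2>0)
P1 drop C (A beats it: P:10>9 Q:8>2)
P1→{A,B} P2→{P,Q}

Remaining: P1:{A,B} P2:{P,Q}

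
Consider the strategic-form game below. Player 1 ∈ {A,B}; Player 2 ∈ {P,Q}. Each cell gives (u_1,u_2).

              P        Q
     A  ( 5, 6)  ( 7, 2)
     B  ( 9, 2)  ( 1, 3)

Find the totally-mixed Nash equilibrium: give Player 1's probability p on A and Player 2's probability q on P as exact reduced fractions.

p=1/5, q=3/5

P1 indiff ⇒ q·5+(1-q)·7 = q·9+(1-q)·1 ⇒ q(-4) = (1-q)(-6) ⇒ q = 3/5
P2 indiff ⇒ p·6+(1-p)·2 = p·2+(1-p)·3 ⇒ p(4) = (1-p)(1) ⇒ p = 1/5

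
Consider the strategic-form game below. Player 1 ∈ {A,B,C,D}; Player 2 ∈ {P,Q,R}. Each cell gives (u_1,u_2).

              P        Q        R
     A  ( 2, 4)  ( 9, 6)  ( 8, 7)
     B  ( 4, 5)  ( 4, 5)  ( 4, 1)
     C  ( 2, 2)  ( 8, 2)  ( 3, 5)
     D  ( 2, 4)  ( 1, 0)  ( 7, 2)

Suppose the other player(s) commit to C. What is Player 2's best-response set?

u_2(P vs C) = 2
u_2(Q vs C) = 2
u_2(R vs C) = 5
max payoff 5 at {R}

argmax u_2 = {R}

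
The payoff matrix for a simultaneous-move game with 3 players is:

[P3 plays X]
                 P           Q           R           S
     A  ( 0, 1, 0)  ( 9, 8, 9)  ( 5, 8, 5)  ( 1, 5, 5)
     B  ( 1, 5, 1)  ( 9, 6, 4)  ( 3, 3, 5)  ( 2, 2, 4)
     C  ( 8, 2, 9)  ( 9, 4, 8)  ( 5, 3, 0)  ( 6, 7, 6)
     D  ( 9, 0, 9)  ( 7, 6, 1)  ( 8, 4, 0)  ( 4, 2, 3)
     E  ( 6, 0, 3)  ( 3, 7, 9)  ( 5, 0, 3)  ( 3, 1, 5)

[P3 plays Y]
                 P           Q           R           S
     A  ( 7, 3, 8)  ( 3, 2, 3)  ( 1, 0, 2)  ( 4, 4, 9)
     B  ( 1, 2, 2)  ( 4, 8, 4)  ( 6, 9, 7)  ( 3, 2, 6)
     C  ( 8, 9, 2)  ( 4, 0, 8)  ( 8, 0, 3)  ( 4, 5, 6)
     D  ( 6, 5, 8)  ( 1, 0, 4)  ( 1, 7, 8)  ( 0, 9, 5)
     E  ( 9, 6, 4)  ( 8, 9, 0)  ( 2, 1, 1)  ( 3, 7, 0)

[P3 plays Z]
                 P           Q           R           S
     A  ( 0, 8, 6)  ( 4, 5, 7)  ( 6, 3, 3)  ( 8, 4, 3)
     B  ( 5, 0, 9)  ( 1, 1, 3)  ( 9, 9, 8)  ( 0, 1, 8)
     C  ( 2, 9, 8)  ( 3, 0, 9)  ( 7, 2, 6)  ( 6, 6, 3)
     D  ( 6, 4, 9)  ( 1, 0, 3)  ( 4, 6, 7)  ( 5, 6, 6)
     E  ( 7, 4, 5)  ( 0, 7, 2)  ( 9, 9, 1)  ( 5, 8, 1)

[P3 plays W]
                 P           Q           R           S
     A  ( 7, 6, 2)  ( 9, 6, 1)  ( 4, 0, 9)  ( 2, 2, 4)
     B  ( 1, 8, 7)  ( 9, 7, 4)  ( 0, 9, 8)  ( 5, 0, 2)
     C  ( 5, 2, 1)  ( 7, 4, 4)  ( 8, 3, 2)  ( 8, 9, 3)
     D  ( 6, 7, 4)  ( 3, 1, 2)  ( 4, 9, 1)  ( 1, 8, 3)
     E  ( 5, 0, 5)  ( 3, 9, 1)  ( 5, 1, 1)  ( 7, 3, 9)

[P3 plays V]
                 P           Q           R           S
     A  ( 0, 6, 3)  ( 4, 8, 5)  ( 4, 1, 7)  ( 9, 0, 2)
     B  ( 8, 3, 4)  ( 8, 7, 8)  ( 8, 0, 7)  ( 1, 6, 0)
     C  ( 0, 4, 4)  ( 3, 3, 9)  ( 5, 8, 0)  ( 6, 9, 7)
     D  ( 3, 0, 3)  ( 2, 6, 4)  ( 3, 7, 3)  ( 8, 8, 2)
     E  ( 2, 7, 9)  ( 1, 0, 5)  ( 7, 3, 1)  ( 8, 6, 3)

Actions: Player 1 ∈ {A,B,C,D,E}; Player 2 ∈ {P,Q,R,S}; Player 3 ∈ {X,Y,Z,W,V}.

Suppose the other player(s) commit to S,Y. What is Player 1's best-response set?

u_1(A vs S,Y) = 4
u_1(B vs S,Y) = 3
u_1(C vs S,Y) = 4
u_1(D vs S,Y) = 0
u_1(E vs S,Y) = 3
max payoff 4 at {A,C}

argmax u_1 = {A,C}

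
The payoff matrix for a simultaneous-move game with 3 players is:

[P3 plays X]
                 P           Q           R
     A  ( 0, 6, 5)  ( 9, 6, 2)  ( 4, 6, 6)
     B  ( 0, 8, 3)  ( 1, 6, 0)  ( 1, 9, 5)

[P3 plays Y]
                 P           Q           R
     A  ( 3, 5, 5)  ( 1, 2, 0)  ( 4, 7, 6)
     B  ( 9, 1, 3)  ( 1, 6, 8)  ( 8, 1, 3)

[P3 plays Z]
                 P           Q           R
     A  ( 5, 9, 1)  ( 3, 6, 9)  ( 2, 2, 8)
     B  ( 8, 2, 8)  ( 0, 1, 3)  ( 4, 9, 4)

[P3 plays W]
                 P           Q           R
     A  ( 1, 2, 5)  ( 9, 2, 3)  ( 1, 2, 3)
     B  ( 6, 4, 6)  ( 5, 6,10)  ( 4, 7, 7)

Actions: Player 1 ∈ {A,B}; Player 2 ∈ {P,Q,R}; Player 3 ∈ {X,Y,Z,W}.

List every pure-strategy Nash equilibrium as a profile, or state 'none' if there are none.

(A,P,X): NE
(A,P,Y): not NE [P1→B gives 9>3; P2→R gives 7>5]
(A,P,Z): not NE [P1→B gives 8>5; P3→W gives 5>1]
(A,P,W): not NE [P1→B gives 6>1]
(A,Q,X): not NE [P3→Z gives 9>2]
(A,Q,Y): not NE [P2→R gives 7>2; P3→Z gives 9>0]
(A,Q,Z): not NE [P2→P gives 9>6]
(A,Q,W): not NE [P3→Z gives 9>3]
(A,R,X): not NE [P3→Z gives 8>6]
(A,R,Y): not NE [P1→B gives 8>4; P3→Z gives 8>6]
(A,R,Z): not NE [P1→B gives 4>2; P2→P gives 9>2]
(A,R,W): not NE [P1→B gives 4>1; P3→Z gives 8>3]
(B,P,X): not NE [P2→R gives 9>8; P3→Z gives 8>3]
(B,P,Y): not NE [P2→Q gives 6>1; P3→Z gives 8>3]
(B,P,Z): not NE [P2→R gives 9>2]
(B,P,W): not NE [P2→R gives 7>4; P3→Z gives 8>6]
(B,Q,X): not NE [P1→A gives 9>1; P2→R gives 9>6; P3→W gives 10>0]
(B,Q,Y): not NE [P3→W gives 10>8]
(B,Q,Z): not NE [P1→A gives 3>0; P2→R gives 9>1; P3→W gives 10>3]
(B,Q,W): not NE [P1→A gives 9>5; P2→R gives 7>6]
(B,R,X): not NE [P1→A gives 4>1; P3→W gives 7>5]
(B,R,Y): not NE [P2→Q gives 6>1; P3→W gives 7>3]
(B,R,Z): not NE [P3→W gives 7>4]
(B,R,W): NE

NE set: (A,P,X), (B,R,W)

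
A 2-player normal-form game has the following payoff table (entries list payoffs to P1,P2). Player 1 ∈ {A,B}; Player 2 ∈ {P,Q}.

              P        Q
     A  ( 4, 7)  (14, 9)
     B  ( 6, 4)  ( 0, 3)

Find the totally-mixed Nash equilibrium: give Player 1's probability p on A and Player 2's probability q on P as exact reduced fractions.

P1 indiff ⇒ q·4+(1-q)·14 = q·6+(1-q)·0 ⇒ q(-2) = (1-q)(-14) ⇒ q = 7/8
P2 indiff ⇒ p·7+(1-p)·4 = p·9+(1-p)·3 ⇒ p(-2) = (1-p)(-1) ⇒ p = 1/3

p=1/3, q=7/8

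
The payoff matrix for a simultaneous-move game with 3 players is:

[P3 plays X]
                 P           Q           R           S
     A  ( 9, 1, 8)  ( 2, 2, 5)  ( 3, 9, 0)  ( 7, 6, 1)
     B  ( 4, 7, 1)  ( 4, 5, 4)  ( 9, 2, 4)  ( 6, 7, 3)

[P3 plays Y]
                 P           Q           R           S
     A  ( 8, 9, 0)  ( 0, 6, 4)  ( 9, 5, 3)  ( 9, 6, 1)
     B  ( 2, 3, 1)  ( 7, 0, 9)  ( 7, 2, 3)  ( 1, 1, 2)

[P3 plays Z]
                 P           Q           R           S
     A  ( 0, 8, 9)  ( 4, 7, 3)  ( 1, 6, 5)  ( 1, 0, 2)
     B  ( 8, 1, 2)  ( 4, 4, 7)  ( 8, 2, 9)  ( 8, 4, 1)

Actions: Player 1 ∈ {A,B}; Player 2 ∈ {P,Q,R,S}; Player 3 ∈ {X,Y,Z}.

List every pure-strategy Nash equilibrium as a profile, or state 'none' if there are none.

(A,P,X): not NE [P2→R gives 9>1; P3→Z gives 9>8]
(A,P,Y): not NE [P3→Z gives 9>0]
(A,P,Z): not NE [P1→B gives 8>0]
(A,Q,X): not NE [P1→B gives 4>2; P2→R gives 9>2]
(A,Q,Y): not NE [P1→B gives 7>0; P2→P gives 9>6; P3→X gives 5>4]
(A,Q,Z): not NE [P2→P gives 8>7; P3→X gives 5>3]
(A,R,X): not NE [P1→B gives 9>3; P3→Z gives 5>0]
(A,R,Y): not NE [P2→P gives 9>5; P3→Z gives 5>3]
(A,R,Z): not NE [P1→B gives 8>1; P2→P gives 8>6]
(A,S,X): not NE [P2→R gives 9>6; P3→Z gives 2>1]
(A,S,Y): not NE [P2→P gives 9>6; P3→Z gives 2>1]
(A,S,Z): not NE [P1→B gives 8>1; P2→P gives 8>0]
(B,P,X): not NE [P1→A gives 9>4; P3→Z gives 2>1]
(B,P,Y): not NE [P1→A gives 8>2; P3→Z gives 2>1]
(B,P,Z): not NE [P2→S gives 4>1]
(B,Q,X): not NE [P2→S gives 7>5; P3→Y gives 9>4]
(B,Q,Y): not NE [P2→P gives 3>0]
(B,Q,Z): not NE [P3→Y gives 9>7]
(B,R,X): not NE [P2→S gives 7>2; P3→Z gives 9>4]
(B,R,Y): not NE [P1→A gives 9>7; P2→P gives 3>2; P3→Z gives 9>3]
(B,R,Z): not NE [P2→S gives 4>2]
(B,S,X): not NE [P1→A gives 7>6]
(B,S,Y): not NE [P1→A gives 9>1; P2→P gives 3>1; P3→X gives 3>2]
(B,S,Z): not NE [P3→X gives 3>1]

Equilibria: none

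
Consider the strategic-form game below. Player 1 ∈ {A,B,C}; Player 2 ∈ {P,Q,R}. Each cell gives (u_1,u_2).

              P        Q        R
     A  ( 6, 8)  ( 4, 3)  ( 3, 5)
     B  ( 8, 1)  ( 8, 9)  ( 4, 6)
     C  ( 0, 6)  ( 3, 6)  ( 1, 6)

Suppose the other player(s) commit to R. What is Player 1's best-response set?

u_1(A vs R) = 3
u_1(B vs R) = 4
u_1(C vs R) = 1
max payoff 4 at {B}

BR_1 = {B}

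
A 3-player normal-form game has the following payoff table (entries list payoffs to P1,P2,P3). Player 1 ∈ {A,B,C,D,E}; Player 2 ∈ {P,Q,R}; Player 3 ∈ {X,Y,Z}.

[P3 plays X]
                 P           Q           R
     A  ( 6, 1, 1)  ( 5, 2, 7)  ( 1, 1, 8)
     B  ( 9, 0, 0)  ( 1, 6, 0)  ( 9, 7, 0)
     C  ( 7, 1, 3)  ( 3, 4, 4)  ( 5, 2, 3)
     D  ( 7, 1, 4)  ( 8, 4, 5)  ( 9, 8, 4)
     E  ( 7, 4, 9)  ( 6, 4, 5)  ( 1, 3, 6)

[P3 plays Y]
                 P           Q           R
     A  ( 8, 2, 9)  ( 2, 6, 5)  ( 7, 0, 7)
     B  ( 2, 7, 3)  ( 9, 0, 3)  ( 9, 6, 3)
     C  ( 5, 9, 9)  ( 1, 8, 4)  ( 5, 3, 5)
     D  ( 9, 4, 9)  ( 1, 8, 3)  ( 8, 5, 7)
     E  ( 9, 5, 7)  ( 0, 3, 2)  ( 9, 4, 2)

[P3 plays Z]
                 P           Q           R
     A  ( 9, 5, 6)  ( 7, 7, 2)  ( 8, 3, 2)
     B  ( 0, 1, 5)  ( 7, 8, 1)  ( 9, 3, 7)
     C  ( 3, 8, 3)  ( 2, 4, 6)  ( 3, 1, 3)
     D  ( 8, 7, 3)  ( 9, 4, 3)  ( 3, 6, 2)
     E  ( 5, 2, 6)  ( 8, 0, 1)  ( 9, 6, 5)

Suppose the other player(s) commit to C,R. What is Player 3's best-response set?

P3 best: {Y}

u_3(X vs C,R) = 3
u_3(Y vs C,R) = 5
u_3(Z vs C,R) = 3
max payoff 5 at {Y}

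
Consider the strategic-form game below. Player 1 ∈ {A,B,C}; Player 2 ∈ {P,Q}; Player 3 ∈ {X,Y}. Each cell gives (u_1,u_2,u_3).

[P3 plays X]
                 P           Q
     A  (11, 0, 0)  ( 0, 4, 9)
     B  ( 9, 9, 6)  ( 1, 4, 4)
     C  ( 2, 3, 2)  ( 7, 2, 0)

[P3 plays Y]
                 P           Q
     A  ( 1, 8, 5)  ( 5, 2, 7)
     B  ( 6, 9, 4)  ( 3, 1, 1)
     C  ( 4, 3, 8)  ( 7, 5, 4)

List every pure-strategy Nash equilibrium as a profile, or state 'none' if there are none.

(A,P,X): not NE [P2→Q gives 4>0; P3→Y gives 5>0]
(A,P,Y): not NE [P1→B gives 6>1]
(A,Q,X): not NE [P1→C gives 7>0]
(A,Q,Y): not NE [P1→C gives 7>5; P2→P gives 8>2; P3→X gives 9>7]
(B,P,X): not NE [P1→A gives 11>9]
(B,P,Y): not NE [P3→X gives 6>4]
(B,Q,X): not NE [P1→C gives 7>1; P2→P gives 9>4]
(B,Q,Y): not NE [P1→C gives 7>3; P2→P gives 9>1; P3→X gives 4>1]
(C,P,X): not NE [P1→A gives 11>2; P3→Y gives 8>2]
(C,P,Y): not NE [P1→B gives 6>4; P2→Q gives 5>3]
(C,Q,X): not NE [P2→P gives 3>2; P3→Y gives 4>0]
(C,Q,Y): NE

PSNE = {(C,Q,Y)}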